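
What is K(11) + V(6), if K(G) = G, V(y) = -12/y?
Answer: 9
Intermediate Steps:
K(11) + V(6) = 11 - 12/6 = 11 - 12*⅙ = 11 - 2 = 9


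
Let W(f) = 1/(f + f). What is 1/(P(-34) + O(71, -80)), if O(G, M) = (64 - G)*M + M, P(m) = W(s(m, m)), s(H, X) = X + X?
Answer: 136/65279 ≈ 0.0020834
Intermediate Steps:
s(H, X) = 2*X
W(f) = 1/(2*f)
P(m) = 1/(4*m) (P(m) = 1/(2*((2*m))) = (1/(2*m))/2 = 1/(4*m))
O(G, M) = M + M*(64 - G) (O(G, M) = M*(64 - G) + M = M + M*(64 - G))
1/(P(-34) + O(71, -80)) = 1/((1/4)/(-34) - 80*(65 - 1*71)) = 1/((1/4)*(-1/34) - 80*(65 - 71)) = 1/(-1/136 - 80*(-6)) = 1/(-1/136 + 480) = 1/(65279/136) = 136/65279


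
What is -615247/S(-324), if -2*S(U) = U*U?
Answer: 615247/52488 ≈ 11.722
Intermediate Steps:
S(U) = -U²/2 (S(U) = -U*U/2 = -U²/2)
-615247/S(-324) = -615247/((-½*(-324)²)) = -615247/((-½*104976)) = -615247/(-52488) = -615247*(-1/52488) = 615247/52488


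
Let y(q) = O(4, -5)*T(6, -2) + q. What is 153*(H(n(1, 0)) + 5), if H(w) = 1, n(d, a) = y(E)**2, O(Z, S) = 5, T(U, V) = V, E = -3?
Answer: 918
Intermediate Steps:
y(q) = -10 + q (y(q) = 5*(-2) + q = -10 + q)
n(d, a) = 169 (n(d, a) = (-10 - 3)**2 = (-13)**2 = 169)
153*(H(n(1, 0)) + 5) = 153*(1 + 5) = 153*6 = 918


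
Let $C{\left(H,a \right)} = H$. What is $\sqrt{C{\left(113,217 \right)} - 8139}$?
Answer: $i \sqrt{8026} \approx 89.588 i$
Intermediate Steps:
$\sqrt{C{\left(113,217 \right)} - 8139} = \sqrt{113 - 8139} = \sqrt{-8026} = i \sqrt{8026}$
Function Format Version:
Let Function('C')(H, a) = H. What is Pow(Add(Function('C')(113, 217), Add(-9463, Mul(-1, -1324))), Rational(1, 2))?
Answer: Mul(I, Pow(8026, Rational(1, 2))) ≈ Mul(89.588, I)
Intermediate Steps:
Pow(Add(Function('C')(113, 217), Add(-9463, Mul(-1, -1324))), Rational(1, 2)) = Pow(Add(113, Add(-9463, Mul(-1, -1324))), Rational(1, 2)) = Pow(Add(113, Add(-9463, 1324)), Rational(1, 2)) = Pow(Add(113, -8139), Rational(1, 2)) = Pow(-8026, Rational(1, 2)) = Mul(I, Pow(8026, Rational(1, 2)))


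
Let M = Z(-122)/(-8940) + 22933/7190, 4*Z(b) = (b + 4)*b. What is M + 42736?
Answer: 274718939381/6427860 ≈ 42739.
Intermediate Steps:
Z(b) = b*(4 + b)/4 (Z(b) = ((b + 4)*b)/4 = ((4 + b)*b)/4 = (b*(4 + b))/4 = b*(4 + b)/4)
M = 17914421/6427860 (M = ((¼)*(-122)*(4 - 122))/(-8940) + 22933/7190 = ((¼)*(-122)*(-118))*(-1/8940) + 22933*(1/7190) = 3599*(-1/8940) + 22933/7190 = -3599/8940 + 22933/7190 = 17914421/6427860 ≈ 2.7870)
M + 42736 = 17914421/6427860 + 42736 = 274718939381/6427860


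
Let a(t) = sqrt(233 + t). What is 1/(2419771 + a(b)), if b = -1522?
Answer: 2419771/5855291693730 - I*sqrt(1289)/5855291693730 ≈ 4.1326e-7 - 6.1317e-12*I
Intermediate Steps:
1/(2419771 + a(b)) = 1/(2419771 + sqrt(233 - 1522)) = 1/(2419771 + sqrt(-1289)) = 1/(2419771 + I*sqrt(1289))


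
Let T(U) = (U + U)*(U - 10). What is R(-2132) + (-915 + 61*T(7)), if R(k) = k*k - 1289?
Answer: 4540658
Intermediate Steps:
R(k) = -1289 + k**2 (R(k) = k**2 - 1289 = -1289 + k**2)
T(U) = 2*U*(-10 + U) (T(U) = (2*U)*(-10 + U) = 2*U*(-10 + U))
R(-2132) + (-915 + 61*T(7)) = (-1289 + (-2132)**2) + (-915 + 61*(2*7*(-10 + 7))) = (-1289 + 4545424) + (-915 + 61*(2*7*(-3))) = 4544135 + (-915 + 61*(-42)) = 4544135 + (-915 - 2562) = 4544135 - 3477 = 4540658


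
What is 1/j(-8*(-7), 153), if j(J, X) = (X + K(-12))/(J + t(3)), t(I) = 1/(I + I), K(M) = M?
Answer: 337/846 ≈ 0.39834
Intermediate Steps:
t(I) = 1/(2*I)
j(J, X) = (-12 + X)/(⅙ + J) (j(J, X) = (X - 12)/(J + (½)/3) = (-12 + X)/(J + (½)*(⅓)) = (-12 + X)/(J + ⅙) = (-12 + X)/(⅙ + J))
1/j(-8*(-7), 153) = 1/(6*(-12 + 153)/(1 + 6*(-8*(-7)))) = 1/(6*141/(1 + 6*56)) = 1/(6*141/(1 + 336)) = 1/(6*141/337) = 1/(6*(1/337)*141) = 1/(846/337) = 337/846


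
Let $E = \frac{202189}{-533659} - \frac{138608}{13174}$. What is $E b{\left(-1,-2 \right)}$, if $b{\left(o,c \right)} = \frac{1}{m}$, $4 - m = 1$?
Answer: $- \frac{1824596299}{502173119} \approx -3.6334$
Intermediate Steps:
$m = 3$ ($m = 4 - 1 = 3$)
$b{\left(o,c \right)} = \frac{1}{3}$
$E = - \frac{5473788897}{502173119}$ ($E = 202189 \left(- \frac{1}{533659}\right) - \frac{69304}{6587} = - \frac{202189}{533659} - \frac{69304}{6587} = - \frac{5473788897}{502173119} \approx -10.9$)
$E b{\left(-1,-2 \right)} = \left(- \frac{5473788897}{502173119}\right) \frac{1}{3} = - \frac{1824596299}{502173119}$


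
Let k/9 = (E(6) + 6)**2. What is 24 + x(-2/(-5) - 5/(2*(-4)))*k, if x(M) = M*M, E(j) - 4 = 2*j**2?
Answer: 25441449/400 ≈ 63604.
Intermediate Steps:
E(j) = 4 + 2*j**2
k = 60516 (k = 9*((4 + 2*6**2) + 6)**2 = 9*((4 + 2*36) + 6)**2 = 9*((4 + 72) + 6)**2 = 9*(76 + 6)**2 = 9*82**2 = 9*6724 = 60516)
x(M) = M**2
24 + x(-2/(-5) - 5/(2*(-4)))*k = 24 + (-2/(-5) - 5/(2*(-4)))**2*60516 = 24 + (-2*(-1/5) - 5/(-8))**2*60516 = 24 + (2/5 - 5*(-1/8))**2*60516 = 24 + (2/5 + 5/8)**2*60516 = 24 + (41/40)**2*60516 = 24 + (1681/1600)*60516 = 24 + 25431849/400 = 25441449/400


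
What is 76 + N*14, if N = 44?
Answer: 692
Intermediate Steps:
76 + N*14 = 76 + 44*14 = 76 + 616 = 692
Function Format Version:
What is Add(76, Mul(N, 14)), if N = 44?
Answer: 692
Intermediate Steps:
Add(76, Mul(N, 14)) = Add(76, Mul(44, 14)) = Add(76, 616) = 692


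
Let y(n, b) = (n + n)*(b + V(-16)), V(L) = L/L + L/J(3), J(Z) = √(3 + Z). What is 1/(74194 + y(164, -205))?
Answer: 10923/72655910 + 656*√6/36327955 ≈ 0.00019457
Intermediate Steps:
V(L) = 1 + L*√6/6 (V(L) = L/L + L/(√(3 + 3)) = 1 + L/(√6) = 1 + L*(√6/6) = 1 + L*√6/6)
y(n, b) = 2*n*(1 + b - 8*√6/3) (y(n, b) = (n + n)*(b + (1 + (⅙)*(-16)*√6)) = (2*n)*(b + (1 - 8*√6/3)) = (2*n)*(1 + b - 8*√6/3) = 2*n*(1 + b - 8*√6/3))
1/(74194 + y(164, -205)) = 1/(74194 + (⅔)*164*(3 - 8*√6 + 3*(-205))) = 1/(74194 + (⅔)*164*(3 - 8*√6 - 615)) = 1/(74194 + (⅔)*164*(-612 - 8*√6)) = 1/(74194 + (-66912 - 2624*√6/3)) = 1/(7282 - 2624*√6/3)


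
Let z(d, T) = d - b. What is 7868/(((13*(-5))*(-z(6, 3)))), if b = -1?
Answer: 1124/65 ≈ 17.292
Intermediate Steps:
z(d, T) = 1 + d (z(d, T) = d - 1*(-1) = d + 1 = 1 + d)
7868/(((13*(-5))*(-z(6, 3)))) = 7868/(((13*(-5))*(-(1 + 6)))) = 7868/((-(-65)*7)) = 7868/((-65*(-7))) = 7868/455 = 7868*(1/455) = 1124/65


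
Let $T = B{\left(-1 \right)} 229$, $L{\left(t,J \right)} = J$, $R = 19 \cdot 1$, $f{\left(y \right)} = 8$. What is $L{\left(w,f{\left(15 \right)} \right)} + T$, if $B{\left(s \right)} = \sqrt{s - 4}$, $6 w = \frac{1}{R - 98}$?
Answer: $8 + 229 i \sqrt{5} \approx 8.0 + 512.06 i$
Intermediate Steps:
$R = 19$
$w = - \frac{1}{474}$ ($w = \frac{1}{6 \left(19 - 98\right)} = \frac{1}{6 \left(-79\right)} = \frac{1}{6} \left(- \frac{1}{79}\right) = - \frac{1}{474} \approx -0.0021097$)
$B{\left(s \right)} = \sqrt{-4 + s}$
$T = 229 i \sqrt{5}$ ($T = \sqrt{-4 - 1} \cdot 229 = \sqrt{-5} \cdot 229 = i \sqrt{5} \cdot 229 = 229 i \sqrt{5} \approx 512.06 i$)
$L{\left(w,f{\left(15 \right)} \right)} + T = 8 + 229 i \sqrt{5}$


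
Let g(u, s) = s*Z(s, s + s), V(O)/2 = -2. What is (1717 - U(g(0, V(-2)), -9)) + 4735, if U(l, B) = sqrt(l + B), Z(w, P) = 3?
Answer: 6452 - I*sqrt(21) ≈ 6452.0 - 4.5826*I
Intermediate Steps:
V(O) = -4 (V(O) = 2*(-2) = -4)
g(u, s) = 3*s (g(u, s) = s*3 = 3*s)
U(l, B) = sqrt(B + l)
(1717 - U(g(0, V(-2)), -9)) + 4735 = (1717 - sqrt(-9 + 3*(-4))) + 4735 = (1717 - sqrt(-9 - 12)) + 4735 = (1717 - sqrt(-21)) + 4735 = (1717 - I*sqrt(21)) + 4735 = 6452 - I*sqrt(21)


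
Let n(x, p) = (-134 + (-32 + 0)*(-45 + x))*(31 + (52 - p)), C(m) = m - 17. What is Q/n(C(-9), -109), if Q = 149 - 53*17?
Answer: -47/25656 ≈ -0.0018319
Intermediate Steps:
C(m) = -17 + m
n(x, p) = (83 - p)*(1306 - 32*x) (n(x, p) = (-134 - 32*(-45 + x))*(83 - p) = (-134 + (1440 - 32*x))*(83 - p) = (1306 - 32*x)*(83 - p) = (83 - p)*(1306 - 32*x))
Q = -752 (Q = 149 - 901 = -752)
Q/n(C(-9), -109) = -752/(108398 - 2656*(-17 - 9) - 1306*(-109) + 32*(-109)*(-17 - 9)) = -752/(108398 - 2656*(-26) + 142354 + 32*(-109)*(-26)) = -752/(108398 + 69056 + 142354 + 90688) = -752/410496 = -752*1/410496 = -47/25656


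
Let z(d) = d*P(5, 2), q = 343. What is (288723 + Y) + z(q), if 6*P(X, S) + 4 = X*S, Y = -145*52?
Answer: 281526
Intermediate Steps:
Y = -7540
P(X, S) = -⅔ + S*X/6 (P(X, S) = -⅔ + (X*S)/6 = -⅔ + (S*X)/6 = -⅔ + S*X/6)
z(d) = d (z(d) = d*(-⅔ + (⅙)*2*5) = d*(-⅔ + 5/3) = d*1 = d)
(288723 + Y) + z(q) = (288723 - 7540) + 343 = 281183 + 343 = 281526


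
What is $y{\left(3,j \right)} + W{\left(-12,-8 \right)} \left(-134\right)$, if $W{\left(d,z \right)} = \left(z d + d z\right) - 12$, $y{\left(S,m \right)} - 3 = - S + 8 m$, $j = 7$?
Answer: $-24064$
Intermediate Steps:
$y{\left(S,m \right)} = 3 - S + 8 m$ ($y{\left(S,m \right)} = 3 - \left(S - 8 m\right) = 3 - S + 8 m$)
$W{\left(d,z \right)} = -12 + 2 d z$ ($W{\left(d,z \right)} = \left(d z + d z\right) - 12 = 2 d z - 12 = -12 + 2 d z$)
$y{\left(3,j \right)} + W{\left(-12,-8 \right)} \left(-134\right) = \left(3 - 3 + 8 \cdot 7\right) + \left(-12 + 2 \left(-12\right) \left(-8\right)\right) \left(-134\right) = \left(3 - 3 + 56\right) + \left(-12 + 192\right) \left(-134\right) = 56 + 180 \left(-134\right) = 56 - 24120 = -24064$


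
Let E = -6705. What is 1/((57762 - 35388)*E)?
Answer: -1/150017670 ≈ -6.6659e-9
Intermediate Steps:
1/((57762 - 35388)*E) = 1/((57762 - 35388)*(-6705)) = -1/6705/22374 = (1/22374)*(-1/6705) = -1/150017670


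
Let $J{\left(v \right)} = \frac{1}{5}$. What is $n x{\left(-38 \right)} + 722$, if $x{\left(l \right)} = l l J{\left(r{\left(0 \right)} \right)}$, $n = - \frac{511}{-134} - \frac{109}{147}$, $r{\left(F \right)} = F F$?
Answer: $\frac{79243832}{49245} \approx 1609.2$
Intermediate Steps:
$r{\left(F \right)} = F^{2}$
$J{\left(v \right)} = \frac{1}{5}$
$n = \frac{60511}{19698}$ ($n = \left(-511\right) \left(- \frac{1}{134}\right) - \frac{109}{147} = \frac{511}{134} - \frac{109}{147} = \frac{60511}{19698} \approx 3.0719$)
$x{\left(l \right)} = \frac{l^{2}}{5}$ ($x{\left(l \right)} = l l \frac{1}{5} = l^{2} \cdot \frac{1}{5} = \frac{l^{2}}{5}$)
$n x{\left(-38 \right)} + 722 = \frac{60511 \frac{\left(-38\right)^{2}}{5}}{19698} + 722 = \frac{60511 \cdot \frac{1}{5} \cdot 1444}{19698} + 722 = \frac{60511}{19698} \cdot \frac{1444}{5} + 722 = \frac{43688942}{49245} + 722 = \frac{79243832}{49245}$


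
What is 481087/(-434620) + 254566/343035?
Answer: -2175608165/5963594868 ≈ -0.36481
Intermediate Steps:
481087/(-434620) + 254566/343035 = 481087*(-1/434620) + 254566*(1/343035) = -481087/434620 + 254566/343035 = -2175608165/5963594868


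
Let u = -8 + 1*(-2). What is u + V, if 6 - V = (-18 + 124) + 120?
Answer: -230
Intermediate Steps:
V = -220 (V = 6 - ((-18 + 124) + 120) = 6 - (106 + 120) = 6 - 1*226 = 6 - 226 = -220)
u = -10 (u = -8 - 2 = -10)
u + V = -10 - 220 = -230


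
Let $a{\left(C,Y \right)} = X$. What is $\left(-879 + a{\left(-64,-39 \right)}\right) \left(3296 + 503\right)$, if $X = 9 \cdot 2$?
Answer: $-3270939$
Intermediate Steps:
$X = 18$
$a{\left(C,Y \right)} = 18$
$\left(-879 + a{\left(-64,-39 \right)}\right) \left(3296 + 503\right) = \left(-879 + 18\right) \left(3296 + 503\right) = \left(-861\right) 3799 = -3270939$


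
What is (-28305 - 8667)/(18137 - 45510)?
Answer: 36972/27373 ≈ 1.3507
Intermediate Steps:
(-28305 - 8667)/(18137 - 45510) = -36972/(-27373) = -36972*(-1/27373) = 36972/27373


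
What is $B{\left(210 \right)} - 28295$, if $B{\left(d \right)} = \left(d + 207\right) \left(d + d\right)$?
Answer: $146845$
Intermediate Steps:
$B{\left(d \right)} = 2 d \left(207 + d\right)$ ($B{\left(d \right)} = \left(207 + d\right) 2 d = 2 d \left(207 + d\right)$)
$B{\left(210 \right)} - 28295 = 2 \cdot 210 \left(207 + 210\right) - 28295 = 2 \cdot 210 \cdot 417 - 28295 = 175140 - 28295 = 146845$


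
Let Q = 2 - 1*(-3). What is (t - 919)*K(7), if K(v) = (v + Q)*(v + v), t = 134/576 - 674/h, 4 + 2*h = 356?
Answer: -20459509/132 ≈ -1.5500e+5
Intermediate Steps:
h = 176 (h = -2 + (½)*356 = -2 + 178 = 176)
t = -11395/3168 (t = 134/576 - 674/176 = 134*(1/576) - 674*1/176 = 67/288 - 337/88 = -11395/3168 ≈ -3.5969)
Q = 5 (Q = 2 + 3 = 5)
K(v) = 2*v*(5 + v) (K(v) = (v + 5)*(v + v) = (5 + v)*(2*v) = 2*v*(5 + v))
(t - 919)*K(7) = (-11395/3168 - 919)*(2*7*(5 + 7)) = -2922787*7*12/1584 = -2922787/3168*168 = -20459509/132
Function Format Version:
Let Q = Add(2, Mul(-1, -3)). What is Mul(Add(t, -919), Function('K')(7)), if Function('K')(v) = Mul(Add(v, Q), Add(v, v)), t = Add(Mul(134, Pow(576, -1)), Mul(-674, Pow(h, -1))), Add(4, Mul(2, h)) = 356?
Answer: Rational(-20459509, 132) ≈ -1.5500e+5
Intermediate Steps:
h = 176 (h = Add(-2, Mul(Rational(1, 2), 356)) = Add(-2, 178) = 176)
t = Rational(-11395, 3168) (t = Add(Mul(134, Pow(576, -1)), Mul(-674, Pow(176, -1))) = Add(Mul(134, Rational(1, 576)), Mul(-674, Rational(1, 176))) = Add(Rational(67, 288), Rational(-337, 88)) = Rational(-11395, 3168) ≈ -3.5969)
Q = 5 (Q = Add(2, 3) = 5)
Function('K')(v) = Mul(2, v, Add(5, v)) (Function('K')(v) = Mul(Add(v, 5), Add(v, v)) = Mul(Add(5, v), Mul(2, v)) = Mul(2, v, Add(5, v)))
Mul(Add(t, -919), Function('K')(7)) = Mul(Add(Rational(-11395, 3168), -919), Mul(2, 7, Add(5, 7))) = Mul(Rational(-2922787, 3168), Mul(2, 7, 12)) = Mul(Rational(-2922787, 3168), 168) = Rational(-20459509, 132)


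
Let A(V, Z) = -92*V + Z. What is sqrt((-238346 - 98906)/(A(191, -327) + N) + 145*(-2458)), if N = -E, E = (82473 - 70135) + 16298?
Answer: I*sqrt(771792379630430)/46535 ≈ 597.0*I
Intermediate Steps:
E = 28636 (E = 12338 + 16298 = 28636)
A(V, Z) = Z - 92*V
N = -28636 (N = -1*28636 = -28636)
sqrt((-238346 - 98906)/(A(191, -327) + N) + 145*(-2458)) = sqrt((-238346 - 98906)/((-327 - 92*191) - 28636) + 145*(-2458)) = sqrt(-337252/((-327 - 17572) - 28636) - 356410) = sqrt(-337252/(-17899 - 28636) - 356410) = sqrt(-337252/(-46535) - 356410) = sqrt(-337252*(-1/46535) - 356410) = sqrt(337252/46535 - 356410) = sqrt(-16585202098/46535) = I*sqrt(771792379630430)/46535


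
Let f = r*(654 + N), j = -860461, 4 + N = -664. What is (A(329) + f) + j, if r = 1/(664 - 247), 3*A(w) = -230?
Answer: -358844221/417 ≈ -8.6054e+5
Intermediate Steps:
N = -668 (N = -4 - 664 = -668)
A(w) = -230/3 (A(w) = (⅓)*(-230) = -230/3)
r = 1/417 ≈ 0.0023981
f = -14/417 (f = (654 - 668)/417 = (1/417)*(-14) = -14/417 ≈ -0.033573)
(A(329) + f) + j = (-230/3 - 14/417) - 860461 = -31984/417 - 860461 = -358844221/417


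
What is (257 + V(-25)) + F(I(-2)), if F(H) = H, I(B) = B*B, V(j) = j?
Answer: 236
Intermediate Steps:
I(B) = B²
(257 + V(-25)) + F(I(-2)) = (257 - 25) + (-2)² = 232 + 4 = 236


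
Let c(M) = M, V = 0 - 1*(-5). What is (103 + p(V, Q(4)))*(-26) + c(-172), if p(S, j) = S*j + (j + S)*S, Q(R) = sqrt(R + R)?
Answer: -3500 - 520*sqrt(2) ≈ -4235.4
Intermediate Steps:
Q(R) = sqrt(2)*sqrt(R) (Q(R) = sqrt(2*R) = sqrt(2)*sqrt(R))
V = 5 (V = 0 + 5 = 5)
p(S, j) = S*j + S*(S + j) (p(S, j) = S*j + (S + j)*S = S*j + S*(S + j))
(103 + p(V, Q(4)))*(-26) + c(-172) = (103 + 5*(5 + 2*(sqrt(2)*sqrt(4))))*(-26) - 172 = (103 + 5*(5 + 2*(sqrt(2)*2)))*(-26) - 172 = (103 + 5*(5 + 2*(2*sqrt(2))))*(-26) - 172 = (103 + 5*(5 + 4*sqrt(2)))*(-26) - 172 = (103 + (25 + 20*sqrt(2)))*(-26) - 172 = (128 + 20*sqrt(2))*(-26) - 172 = (-3328 - 520*sqrt(2)) - 172 = -3500 - 520*sqrt(2)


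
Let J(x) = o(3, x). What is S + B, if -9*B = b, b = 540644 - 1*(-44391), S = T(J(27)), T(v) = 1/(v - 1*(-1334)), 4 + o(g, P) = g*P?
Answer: -825484376/12699 ≈ -65004.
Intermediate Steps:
o(g, P) = -4 + P*g (o(g, P) = -4 + g*P = -4 + P*g)
J(x) = -4 + 3*x (J(x) = -4 + x*3 = -4 + 3*x)
T(v) = 1/(1334 + v) (T(v) = 1/(v + 1334) = 1/(1334 + v))
S = 1/1411 (S = 1/(1334 + (-4 + 3*27)) = 1/(1334 + (-4 + 81)) = 1/(1334 + 77) = 1/1411 ≈ 0.00070872)
b = 585035 (b = 540644 + 44391 = 585035)
B = -585035/9 (B = -⅑*585035 = -585035/9 ≈ -65004.)
S + B = 1/1411 - 585035/9 = -825484376/12699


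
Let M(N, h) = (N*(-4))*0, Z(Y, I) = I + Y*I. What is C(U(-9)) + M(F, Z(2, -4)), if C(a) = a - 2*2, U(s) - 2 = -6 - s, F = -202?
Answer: 1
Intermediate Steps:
U(s) = -4 - s (U(s) = 2 + (-6 - s) = -4 - s)
Z(Y, I) = I + I*Y
M(N, h) = 0 (M(N, h) = -4*N*0 = 0)
C(a) = -4 + a (C(a) = a - 4 = -4 + a)
C(U(-9)) + M(F, Z(2, -4)) = (-4 + (-4 - 1*(-9))) + 0 = (-4 + (-4 + 9)) + 0 = (-4 + 5) + 0 = 1 + 0 = 1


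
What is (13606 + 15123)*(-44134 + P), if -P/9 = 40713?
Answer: -11794719679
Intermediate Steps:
P = -366417 (P = -9*40713 = -366417)
(13606 + 15123)*(-44134 + P) = (13606 + 15123)*(-44134 - 366417) = 28729*(-410551) = -11794719679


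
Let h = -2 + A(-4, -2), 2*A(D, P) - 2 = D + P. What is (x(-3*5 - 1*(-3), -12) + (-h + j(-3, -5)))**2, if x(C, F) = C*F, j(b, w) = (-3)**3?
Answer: 14641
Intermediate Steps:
j(b, w) = -27
A(D, P) = 1 + D/2 + P/2 (A(D, P) = 1 + (D + P)/2 = 1 + (D/2 + P/2) = 1 + D/2 + P/2)
h = -4 (h = -2 + (1 + (1/2)*(-4) + (1/2)*(-2)) = -2 + (1 - 2 - 1) = -2 - 2 = -4)
(x(-3*5 - 1*(-3), -12) + (-h + j(-3, -5)))**2 = ((-3*5 - 1*(-3))*(-12) + (-1*(-4) - 27))**2 = ((-15 + 3)*(-12) + (4 - 27))**2 = (-12*(-12) - 23)**2 = (144 - 23)**2 = 121**2 = 14641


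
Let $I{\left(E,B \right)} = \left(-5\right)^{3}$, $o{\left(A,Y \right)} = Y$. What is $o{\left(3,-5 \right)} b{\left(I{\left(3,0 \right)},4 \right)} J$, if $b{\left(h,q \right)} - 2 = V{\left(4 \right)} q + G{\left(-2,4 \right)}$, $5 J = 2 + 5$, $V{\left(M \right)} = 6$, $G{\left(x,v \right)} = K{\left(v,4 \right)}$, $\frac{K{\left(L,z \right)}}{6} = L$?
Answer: $-350$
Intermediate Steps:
$K{\left(L,z \right)} = 6 L$
$G{\left(x,v \right)} = 6 v$
$J = \frac{7}{5}$ ($J = \frac{2 + 5}{5} = \frac{1}{5} \cdot 7 = \frac{7}{5} \approx 1.4$)
$I{\left(E,B \right)} = -125$
$b{\left(h,q \right)} = 26 + 6 q$ ($b{\left(h,q \right)} = 2 + \left(6 q + 6 \cdot 4\right) = 2 + \left(6 q + 24\right) = 2 + \left(24 + 6 q\right) = 26 + 6 q$)
$o{\left(3,-5 \right)} b{\left(I{\left(3,0 \right)},4 \right)} J = - 5 \left(26 + 6 \cdot 4\right) \frac{7}{5} = - 5 \left(26 + 24\right) \frac{7}{5} = \left(-5\right) 50 \cdot \frac{7}{5} = \left(-250\right) \frac{7}{5} = -350$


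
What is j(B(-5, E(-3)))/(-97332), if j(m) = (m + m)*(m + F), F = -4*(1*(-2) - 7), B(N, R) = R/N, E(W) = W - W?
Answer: 0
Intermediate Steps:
E(W) = 0
F = 36 (F = -4*(-2 - 7) = -4*(-9) = 36)
j(m) = 2*m*(36 + m) (j(m) = (m + m)*(m + 36) = (2*m)*(36 + m) = 2*m*(36 + m))
j(B(-5, E(-3)))/(-97332) = (2*(0/(-5))*(36 + 0/(-5)))/(-97332) = (2*(0*(-1/5))*(36 + 0*(-1/5)))*(-1/97332) = (2*0*(36 + 0))*(-1/97332) = (2*0*36)*(-1/97332) = 0*(-1/97332) = 0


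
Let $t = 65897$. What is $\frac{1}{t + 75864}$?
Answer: $\frac{1}{141761} \approx 7.0541 \cdot 10^{-6}$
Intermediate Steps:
$\frac{1}{t + 75864} = \frac{1}{65897 + 75864} = \frac{1}{141761}$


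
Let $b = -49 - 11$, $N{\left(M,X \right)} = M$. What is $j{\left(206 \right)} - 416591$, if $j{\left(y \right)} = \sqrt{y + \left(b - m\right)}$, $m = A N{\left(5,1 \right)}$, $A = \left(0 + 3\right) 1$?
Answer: $-416591 + \sqrt{131} \approx -4.1658 \cdot 10^{5}$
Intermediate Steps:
$A = 3$ ($A = 3 \cdot 1 = 3$)
$m = 15$ ($m = 3 \cdot 5 = 15$)
$b = -60$ ($b = -49 - 11 = -60$)
$j{\left(y \right)} = \sqrt{-75 + y}$ ($j{\left(y \right)} = \sqrt{y - 75} = \sqrt{-75 + y}$)
$j{\left(206 \right)} - 416591 = \sqrt{-75 + 206} - 416591 = \sqrt{131} - 416591 = -416591 + \sqrt{131}$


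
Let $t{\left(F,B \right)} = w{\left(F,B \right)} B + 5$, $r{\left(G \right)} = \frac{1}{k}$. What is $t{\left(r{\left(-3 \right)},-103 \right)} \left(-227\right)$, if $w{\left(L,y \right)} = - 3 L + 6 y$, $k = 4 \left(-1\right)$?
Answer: $- \frac{57732229}{4} \approx -1.4433 \cdot 10^{7}$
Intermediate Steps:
$k = -4$
$r{\left(G \right)} = - \frac{1}{4}$ ($r{\left(G \right)} = \frac{1}{-4} = - \frac{1}{4}$)
$t{\left(F,B \right)} = 5 + B \left(- 3 F + 6 B\right)$ ($t{\left(F,B \right)} = \left(- 3 F + 6 B\right) B + 5 = B \left(- 3 F + 6 B\right) + 5 = 5 + B \left(- 3 F + 6 B\right)$)
$t{\left(r{\left(-3 \right)},-103 \right)} \left(-227\right) = \left(5 + 3 \left(-103\right) \left(\left(-1\right) \left(- \frac{1}{4}\right) + 2 \left(-103\right)\right)\right) \left(-227\right) = \left(5 + 3 \left(-103\right) \left(\frac{1}{4} - 206\right)\right) \left(-227\right) = \left(5 + 3 \left(-103\right) \left(- \frac{823}{4}\right)\right) \left(-227\right) = \left(5 + \frac{254307}{4}\right) \left(-227\right) = \frac{254327}{4} \left(-227\right) = - \frac{57732229}{4}$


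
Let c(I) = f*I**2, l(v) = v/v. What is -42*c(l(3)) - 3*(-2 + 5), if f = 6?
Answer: -261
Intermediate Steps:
l(v) = 1
c(I) = 6*I**2
-42*c(l(3)) - 3*(-2 + 5) = -252*1**2 - 3*(-2 + 5) = -252 - 3*3 = -42*6 - 9 = -252 - 9 = -261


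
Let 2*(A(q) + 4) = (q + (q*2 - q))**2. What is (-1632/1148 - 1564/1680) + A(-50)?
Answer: 85990609/17220 ≈ 4993.6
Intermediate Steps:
A(q) = -4 + 2*q**2 (A(q) = -4 + (q + (q*2 - q))**2/2 = -4 + (q + (2*q - q))**2/2 = -4 + (q + q)**2/2 = -4 + (2*q)**2/2 = -4 + (4*q**2)/2 = -4 + 2*q**2)
(-1632/1148 - 1564/1680) + A(-50) = (-1632/1148 - 1564/1680) + (-4 + 2*(-50)**2) = (-1632*1/1148 - 1564*1/1680) + (-4 + 2*2500) = (-408/287 - 391/420) + (-4 + 5000) = -40511/17220 + 4996 = 85990609/17220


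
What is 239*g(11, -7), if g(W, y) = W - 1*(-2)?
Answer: 3107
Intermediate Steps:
g(W, y) = 2 + W (g(W, y) = W + 2 = 2 + W)
239*g(11, -7) = 239*(2 + 11) = 239*13 = 3107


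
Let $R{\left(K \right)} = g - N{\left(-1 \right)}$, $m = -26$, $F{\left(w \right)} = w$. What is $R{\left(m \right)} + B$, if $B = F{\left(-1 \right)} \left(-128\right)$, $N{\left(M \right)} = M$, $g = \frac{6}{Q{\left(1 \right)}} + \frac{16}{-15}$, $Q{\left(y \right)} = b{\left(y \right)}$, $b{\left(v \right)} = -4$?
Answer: $\frac{3793}{30} \approx 126.43$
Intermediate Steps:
$Q{\left(y \right)} = -4$
$g = - \frac{77}{30}$ ($g = \frac{6}{-4} + \frac{16}{-15} = 6 \left(- \frac{1}{4}\right) + 16 \left(- \frac{1}{15}\right) = - \frac{3}{2} - \frac{16}{15} = - \frac{77}{30} \approx -2.5667$)
$R{\left(K \right)} = - \frac{47}{30}$ ($R{\left(K \right)} = - \frac{77}{30} - -1 = - \frac{77}{30} + 1 = - \frac{47}{30}$)
$B = 128$ ($B = \left(-1\right) \left(-128\right) = 128$)
$R{\left(m \right)} + B = - \frac{47}{30} + 128 = \frac{3793}{30}$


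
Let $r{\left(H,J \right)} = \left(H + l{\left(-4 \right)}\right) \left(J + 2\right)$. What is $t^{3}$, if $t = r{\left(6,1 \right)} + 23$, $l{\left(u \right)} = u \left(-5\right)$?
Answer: $1030301$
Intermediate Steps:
$l{\left(u \right)} = - 5 u$
$r{\left(H,J \right)} = \left(2 + J\right) \left(20 + H\right)$ ($r{\left(H,J \right)} = \left(H - -20\right) \left(J + 2\right) = \left(H + 20\right) \left(2 + J\right) = \left(20 + H\right) \left(2 + J\right) = \left(2 + J\right) \left(20 + H\right)$)
$t = 101$ ($t = \left(40 + 2 \cdot 6 + 20 \cdot 1 + 6 \cdot 1\right) + 23 = \left(40 + 12 + 20 + 6\right) + 23 = 78 + 23 = 101$)
$t^{3} = 101^{3} = 1030301$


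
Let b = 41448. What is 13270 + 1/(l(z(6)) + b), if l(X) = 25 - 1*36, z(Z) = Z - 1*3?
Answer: 549868991/41437 ≈ 13270.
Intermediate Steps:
z(Z) = -3 + Z (z(Z) = Z - 3 = -3 + Z)
l(X) = -11 (l(X) = 25 - 36 = -11)
13270 + 1/(l(z(6)) + b) = 13270 + 1/(-11 + 41448) = 13270 + 1/41437 = 549868991/41437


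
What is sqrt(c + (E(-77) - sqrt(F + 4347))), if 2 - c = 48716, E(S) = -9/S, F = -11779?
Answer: sqrt(-288824613 - 11858*I*sqrt(1858))/77 ≈ 0.1953 - 220.71*I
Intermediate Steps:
c = -48714 (c = 2 - 1*48716 = 2 - 48716 = -48714)
sqrt(c + (E(-77) - sqrt(F + 4347))) = sqrt(-48714 + (-9/(-77) - sqrt(-11779 + 4347))) = sqrt(-48714 + (-9*(-1/77) - sqrt(-7432))) = sqrt(-48714 + (9/77 - 2*I*sqrt(1858))) = sqrt(-3750969/77 - 2*I*sqrt(1858))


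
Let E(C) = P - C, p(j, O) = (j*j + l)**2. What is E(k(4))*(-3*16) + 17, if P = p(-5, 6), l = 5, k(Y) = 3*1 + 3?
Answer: -42895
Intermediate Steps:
k(Y) = 6 (k(Y) = 3 + 3 = 6)
p(j, O) = (5 + j**2)**2 (p(j, O) = (j*j + 5)**2 = (j**2 + 5)**2 = (5 + j**2)**2)
P = 900 (P = (5 + (-5)**2)**2 = (5 + 25)**2 = 30**2 = 900)
E(C) = 900 - C
E(k(4))*(-3*16) + 17 = (900 - 1*6)*(-3*16) + 17 = (900 - 6)*(-48) + 17 = 894*(-48) + 17 = -42912 + 17 = -42895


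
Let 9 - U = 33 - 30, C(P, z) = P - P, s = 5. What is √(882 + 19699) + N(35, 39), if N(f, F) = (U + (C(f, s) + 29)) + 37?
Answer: 72 + √20581 ≈ 215.46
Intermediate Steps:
C(P, z) = 0
U = 6 (U = 9 - (33 - 30) = 9 - 1*3 = 9 - 3 = 6)
N(f, F) = 72 (N(f, F) = (6 + (0 + 29)) + 37 = (6 + 29) + 37 = 35 + 37 = 72)
√(882 + 19699) + N(35, 39) = √(882 + 19699) + 72 = √20581 + 72 = 72 + √20581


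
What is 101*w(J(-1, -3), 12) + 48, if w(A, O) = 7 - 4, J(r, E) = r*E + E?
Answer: 351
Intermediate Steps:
J(r, E) = E + E*r (J(r, E) = E*r + E = E + E*r)
w(A, O) = 3
101*w(J(-1, -3), 12) + 48 = 101*3 + 48 = 303 + 48 = 351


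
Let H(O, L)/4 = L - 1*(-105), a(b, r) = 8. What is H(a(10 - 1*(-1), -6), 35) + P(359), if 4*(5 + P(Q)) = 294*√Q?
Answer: 555 + 147*√359/2 ≈ 1947.6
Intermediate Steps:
P(Q) = -5 + 147*√Q/2 (P(Q) = -5 + (294*√Q)/4 = -5 + 147*√Q/2)
H(O, L) = 420 + 4*L (H(O, L) = 4*(L - 1*(-105)) = 4*(L + 105) = 4*(105 + L) = 420 + 4*L)
H(a(10 - 1*(-1), -6), 35) + P(359) = (420 + 4*35) + (-5 + 147*√359/2) = (420 + 140) + (-5 + 147*√359/2) = 560 + (-5 + 147*√359/2) = 555 + 147*√359/2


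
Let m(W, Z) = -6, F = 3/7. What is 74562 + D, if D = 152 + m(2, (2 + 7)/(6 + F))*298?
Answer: 72926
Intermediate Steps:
F = 3/7 (F = 3*(1/7) = 3/7 ≈ 0.42857)
D = -1636 (D = 152 - 6*298 = 152 - 1788 = -1636)
74562 + D = 74562 - 1636 = 72926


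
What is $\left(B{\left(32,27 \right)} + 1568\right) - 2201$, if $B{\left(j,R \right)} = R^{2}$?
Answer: $96$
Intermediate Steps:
$\left(B{\left(32,27 \right)} + 1568\right) - 2201 = \left(27^{2} + 1568\right) - 2201 = \left(729 + 1568\right) - 2201 = 2297 - 2201 = 96$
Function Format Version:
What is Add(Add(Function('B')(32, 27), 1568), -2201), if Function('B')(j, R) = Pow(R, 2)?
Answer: 96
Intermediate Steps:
Add(Add(Function('B')(32, 27), 1568), -2201) = Add(Add(Pow(27, 2), 1568), -2201) = Add(Add(729, 1568), -2201) = Add(2297, -2201) = 96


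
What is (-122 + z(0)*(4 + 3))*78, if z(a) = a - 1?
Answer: -10062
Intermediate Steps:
z(a) = -1 + a
(-122 + z(0)*(4 + 3))*78 = (-122 + (-1 + 0)*(4 + 3))*78 = (-122 - 1*7)*78 = (-122 - 7)*78 = -129*78 = -10062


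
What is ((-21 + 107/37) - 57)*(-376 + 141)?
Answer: 653065/37 ≈ 17650.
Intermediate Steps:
((-21 + 107/37) - 57)*(-376 + 141) = ((-21 + 107*(1/37)) - 57)*(-235) = ((-21 + 107/37) - 57)*(-235) = (-670/37 - 57)*(-235) = -2779/37*(-235) = 653065/37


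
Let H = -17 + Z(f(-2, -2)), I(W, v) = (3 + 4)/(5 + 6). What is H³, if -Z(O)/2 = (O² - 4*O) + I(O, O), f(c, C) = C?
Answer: -100544625/1331 ≈ -75541.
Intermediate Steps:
I(W, v) = 7/11
Z(O) = -14/11 - 2*O² + 8*O (Z(O) = -2*((O² - 4*O) + 7/11) = -2*(7/11 + O² - 4*O) = -14/11 - 2*O² + 8*O)
H = -465/11 (H = -17 + (-14/11 - 2*(-2)² + 8*(-2)) = -17 + (-14/11 - 2*4 - 16) = -17 + (-14/11 - 8 - 16) = -17 - 278/11 = -465/11 ≈ -42.273)
H³ = (-465/11)³ = -100544625/1331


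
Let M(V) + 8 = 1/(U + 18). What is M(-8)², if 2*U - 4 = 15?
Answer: 191844/3025 ≈ 63.419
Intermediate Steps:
U = 19/2 (U = 2 + (½)*15 = 2 + 15/2 = 19/2 ≈ 9.5000)
M(V) = -438/55 (M(V) = -8 + 1/(19/2 + 18) = -8 + 1/(55/2) = -8 + 2/55 = -438/55)
M(-8)² = (-438/55)² = 191844/3025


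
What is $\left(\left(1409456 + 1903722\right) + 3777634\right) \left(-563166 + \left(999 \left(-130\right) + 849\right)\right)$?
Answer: $-4908167885844$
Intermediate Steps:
$\left(\left(1409456 + 1903722\right) + 3777634\right) \left(-563166 + \left(999 \left(-130\right) + 849\right)\right) = \left(3313178 + 3777634\right) \left(-563166 + \left(-129870 + 849\right)\right) = 7090812 \left(-563166 - 129021\right) = 7090812 \left(-692187\right) = -4908167885844$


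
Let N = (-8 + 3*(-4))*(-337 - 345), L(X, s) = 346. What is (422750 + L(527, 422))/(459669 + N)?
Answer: 423096/473309 ≈ 0.89391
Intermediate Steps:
N = 13640 (N = (-8 - 12)*(-682) = -20*(-682) = 13640)
(422750 + L(527, 422))/(459669 + N) = (422750 + 346)/(459669 + 13640) = 423096/473309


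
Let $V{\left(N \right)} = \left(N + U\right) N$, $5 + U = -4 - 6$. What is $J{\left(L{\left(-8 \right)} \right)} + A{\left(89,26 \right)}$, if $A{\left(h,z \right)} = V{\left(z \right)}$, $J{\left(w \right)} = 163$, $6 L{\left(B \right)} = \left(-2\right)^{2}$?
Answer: $449$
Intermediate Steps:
$L{\left(B \right)} = \frac{2}{3}$ ($L{\left(B \right)} = \frac{\left(-2\right)^{2}}{6} = \frac{1}{6} \cdot 4 = \frac{2}{3}$)
$U = -15$ ($U = -5 - 10 = -15$)
$V{\left(N \right)} = N \left(-15 + N\right)$ ($V{\left(N \right)} = \left(N - 15\right) N = \left(-15 + N\right) N = N \left(-15 + N\right)$)
$A{\left(h,z \right)} = z \left(-15 + z\right)$
$J{\left(L{\left(-8 \right)} \right)} + A{\left(89,26 \right)} = 163 + 26 \left(-15 + 26\right) = 163 + 26 \cdot 11 = 163 + 286 = 449$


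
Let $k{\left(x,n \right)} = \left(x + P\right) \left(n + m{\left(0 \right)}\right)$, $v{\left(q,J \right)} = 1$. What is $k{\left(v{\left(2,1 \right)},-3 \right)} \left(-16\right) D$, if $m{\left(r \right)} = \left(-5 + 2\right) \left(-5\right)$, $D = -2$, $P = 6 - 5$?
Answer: $768$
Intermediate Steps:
$P = 1$
$m{\left(r \right)} = 15$ ($m{\left(r \right)} = \left(-3\right) \left(-5\right) = 15$)
$k{\left(x,n \right)} = \left(1 + x\right) \left(15 + n\right)$ ($k{\left(x,n \right)} = \left(x + 1\right) \left(n + 15\right) = \left(1 + x\right) \left(15 + n\right)$)
$k{\left(v{\left(2,1 \right)},-3 \right)} \left(-16\right) D = \left(15 - 3 + 15 \cdot 1 - 3\right) \left(-16\right) \left(-2\right) = \left(15 - 3 + 15 - 3\right) \left(-16\right) \left(-2\right) = 24 \left(-16\right) \left(-2\right) = \left(-384\right) \left(-2\right) = 768$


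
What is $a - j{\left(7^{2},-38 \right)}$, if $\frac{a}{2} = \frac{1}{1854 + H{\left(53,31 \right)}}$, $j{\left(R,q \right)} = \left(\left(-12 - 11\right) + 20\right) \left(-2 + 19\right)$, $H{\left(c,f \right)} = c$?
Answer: $\frac{97259}{1907} \approx 51.001$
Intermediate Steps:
$j{\left(R,q \right)} = -51$ ($j{\left(R,q \right)} = \left(\left(-12 - 11\right) + 20\right) 17 = \left(-23 + 20\right) 17 = \left(-3\right) 17 = -51$)
$a = \frac{2}{1907}$ ($a = \frac{2}{1854 + 53} = \frac{2}{1907} \approx 0.0010488$)
$a - j{\left(7^{2},-38 \right)} = \frac{2}{1907} - -51 = \frac{2}{1907} + 51 = \frac{97259}{1907}$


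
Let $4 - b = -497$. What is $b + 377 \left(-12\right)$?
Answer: $-4023$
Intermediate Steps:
$b = 501$ ($b = 4 - -497 = 4 + 497 = 501$)
$b + 377 \left(-12\right) = 501 + 377 \left(-12\right) = 501 - 4524 = -4023$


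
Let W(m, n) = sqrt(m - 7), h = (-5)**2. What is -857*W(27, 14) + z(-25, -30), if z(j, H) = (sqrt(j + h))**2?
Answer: -1714*sqrt(5) ≈ -3832.6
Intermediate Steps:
h = 25
W(m, n) = sqrt(-7 + m)
z(j, H) = 25 + j (z(j, H) = (sqrt(j + 25))**2 = (sqrt(25 + j))**2 = 25 + j)
-857*W(27, 14) + z(-25, -30) = -857*sqrt(-7 + 27) + (25 - 25) = -1714*sqrt(5) + 0 = -1714*sqrt(5)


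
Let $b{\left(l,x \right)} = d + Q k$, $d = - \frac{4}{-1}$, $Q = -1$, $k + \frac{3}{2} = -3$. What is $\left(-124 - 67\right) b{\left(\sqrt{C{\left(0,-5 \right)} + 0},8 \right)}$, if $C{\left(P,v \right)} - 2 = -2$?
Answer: $- \frac{3247}{2} \approx -1623.5$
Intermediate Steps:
$k = - \frac{9}{2}$ ($k = - \frac{3}{2} - 3 = - \frac{9}{2} \approx -4.5$)
$C{\left(P,v \right)} = 0$ ($C{\left(P,v \right)} = 2 - 2 = 0$)
$d = 4$ ($d = \left(-4\right) \left(-1\right) = 4$)
$b{\left(l,x \right)} = \frac{17}{2}$ ($b{\left(l,x \right)} = 4 - - \frac{9}{2} = 4 + \frac{9}{2} = \frac{17}{2}$)
$\left(-124 - 67\right) b{\left(\sqrt{C{\left(0,-5 \right)} + 0},8 \right)} = \left(-124 - 67\right) \frac{17}{2} = \left(-191\right) \frac{17}{2} = - \frac{3247}{2}$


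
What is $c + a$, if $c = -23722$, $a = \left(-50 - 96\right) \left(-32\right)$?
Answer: $-19050$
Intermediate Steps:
$a = 4672$ ($a = \left(-146\right) \left(-32\right) = 4672$)
$c + a = -23722 + 4672 = -19050$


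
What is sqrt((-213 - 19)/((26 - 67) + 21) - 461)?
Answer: I*sqrt(11235)/5 ≈ 21.199*I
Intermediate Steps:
sqrt((-213 - 19)/((26 - 67) + 21) - 461) = sqrt(-232/(-41 + 21) - 461) = sqrt(-232/(-20) - 461) = sqrt(-232*(-1/20) - 461) = sqrt(58/5 - 461) = sqrt(-2247/5) = I*sqrt(11235)/5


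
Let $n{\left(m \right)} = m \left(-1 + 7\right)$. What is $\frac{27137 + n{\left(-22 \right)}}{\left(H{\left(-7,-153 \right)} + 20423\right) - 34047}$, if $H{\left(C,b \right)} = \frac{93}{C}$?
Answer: $- \frac{189035}{95461} \approx -1.9802$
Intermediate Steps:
$n{\left(m \right)} = 6 m$ ($n{\left(m \right)} = m 6 = 6 m$)
$\frac{27137 + n{\left(-22 \right)}}{\left(H{\left(-7,-153 \right)} + 20423\right) - 34047} = \frac{27137 + 6 \left(-22\right)}{\left(\frac{93}{-7} + 20423\right) - 34047} = \frac{27137 - 132}{\left(93 \left(- \frac{1}{7}\right) + 20423\right) - 34047} = \frac{27005}{\left(- \frac{93}{7} + 20423\right) - 34047} = \frac{27005}{\frac{142868}{7} - 34047} = \frac{27005}{- \frac{95461}{7}} = 27005 \left(- \frac{7}{95461}\right) = - \frac{189035}{95461}$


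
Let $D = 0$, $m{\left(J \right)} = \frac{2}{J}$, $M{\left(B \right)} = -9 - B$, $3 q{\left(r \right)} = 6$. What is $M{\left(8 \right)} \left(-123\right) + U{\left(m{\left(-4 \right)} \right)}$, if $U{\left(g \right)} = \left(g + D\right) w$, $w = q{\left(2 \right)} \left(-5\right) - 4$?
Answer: $2098$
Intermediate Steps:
$q{\left(r \right)} = 2$ ($q{\left(r \right)} = \frac{1}{3} \cdot 6 = 2$)
$w = -14$ ($w = 2 \left(-5\right) - 4 = -10 - 4 = -14$)
$U{\left(g \right)} = - 14 g$ ($U{\left(g \right)} = \left(g + 0\right) \left(-14\right) = g \left(-14\right) = - 14 g$)
$M{\left(8 \right)} \left(-123\right) + U{\left(m{\left(-4 \right)} \right)} = \left(-9 - 8\right) \left(-123\right) - 14 \frac{2}{-4} = \left(-9 - 8\right) \left(-123\right) - 14 \cdot 2 \left(- \frac{1}{4}\right) = \left(-17\right) \left(-123\right) - -7 = 2091 + 7 = 2098$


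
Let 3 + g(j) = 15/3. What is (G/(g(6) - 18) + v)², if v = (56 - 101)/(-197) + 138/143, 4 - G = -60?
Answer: 6250957969/793605241 ≈ 7.8767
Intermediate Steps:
G = 64 (G = 4 - 1*(-60) = 4 + 60 = 64)
g(j) = 2 (g(j) = -3 + 15/3 = -3 + 15*(⅓) = -3 + 5 = 2)
v = 33621/28171 (v = -45*(-1/197) + 138*(1/143) = 45/197 + 138/143 = 33621/28171 ≈ 1.1935)
(G/(g(6) - 18) + v)² = (64/(2 - 18) + 33621/28171)² = (64/(-16) + 33621/28171)² = (64*(-1/16) + 33621/28171)² = (-4 + 33621/28171)² = (-79063/28171)² = 6250957969/793605241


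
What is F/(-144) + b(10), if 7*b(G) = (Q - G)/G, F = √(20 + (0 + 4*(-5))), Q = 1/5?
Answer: -7/50 ≈ -0.14000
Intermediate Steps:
Q = ⅕ ≈ 0.20000
F = 0 (F = √(20 + (0 - 20)) = √(20 - 20) = √0 = 0)
b(G) = (⅕ - G)/(7*G) (b(G) = ((⅕ - G)/G)/7 = (⅕ - G)/(7*G))
F/(-144) + b(10) = 0/(-144) + (1/35)*(1 - 5*10)/10 = -1/144*0 + (1/35)*(⅒)*(1 - 50) = 0 + (1/35)*(⅒)*(-49) = 0 - 7/50 = -7/50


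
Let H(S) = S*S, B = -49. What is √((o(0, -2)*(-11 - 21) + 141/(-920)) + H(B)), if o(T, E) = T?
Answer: √508019170/460 ≈ 48.998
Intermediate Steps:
H(S) = S²
√((o(0, -2)*(-11 - 21) + 141/(-920)) + H(B)) = √((0*(-11 - 21) + 141/(-920)) + (-49)²) = √((0*(-32) + 141*(-1/920)) + 2401) = √((0 - 141/920) + 2401) = √(-141/920 + 2401) = √(2208779/920) = √508019170/460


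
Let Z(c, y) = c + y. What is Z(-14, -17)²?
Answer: 961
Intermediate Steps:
Z(-14, -17)² = (-14 - 17)² = (-31)² = 961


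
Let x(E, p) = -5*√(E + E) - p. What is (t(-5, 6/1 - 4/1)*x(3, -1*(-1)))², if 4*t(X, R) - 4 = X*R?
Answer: 1359/4 + 45*√6/2 ≈ 394.86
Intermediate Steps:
t(X, R) = 1 + R*X/4 (t(X, R) = 1 + (X*R)/4 = 1 + (R*X)/4 = 1 + R*X/4)
x(E, p) = -p - 5*√2*√E (x(E, p) = -5*√2*√E - p = -p - 5*√2*√E)
(t(-5, 6/1 - 4/1)*x(3, -1*(-1)))² = ((1 + (¼)*(6/1 - 4/1)*(-5))*(-(-1)*(-1) - 5*√2*√3))² = ((1 + (¼)*(6*1 - 4*1)*(-5))*(-1*1 - 5*√6))² = ((1 + (¼)*(6 - 4)*(-5))*(-1 - 5*√6))² = ((1 + (¼)*2*(-5))*(-1 - 5*√6))² = ((1 - 5/2)*(-1 - 5*√6))² = (-3*(-1 - 5*√6)/2)² = (3/2 + 15*√6/2)²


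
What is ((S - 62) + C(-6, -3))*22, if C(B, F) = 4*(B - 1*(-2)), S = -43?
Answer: -2662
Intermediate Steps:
C(B, F) = 8 + 4*B (C(B, F) = 4*(B + 2) = 4*(2 + B) = 8 + 4*B)
((S - 62) + C(-6, -3))*22 = ((-43 - 62) + (8 + 4*(-6)))*22 = (-105 + (8 - 24))*22 = (-105 - 16)*22 = -121*22 = -2662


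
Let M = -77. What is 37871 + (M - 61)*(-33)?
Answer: 42425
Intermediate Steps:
37871 + (M - 61)*(-33) = 37871 + (-77 - 61)*(-33) = 37871 - 138*(-33) = 37871 + 4554 = 42425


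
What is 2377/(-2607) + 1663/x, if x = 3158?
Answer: -3171125/8232906 ≈ -0.38518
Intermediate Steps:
2377/(-2607) + 1663/x = 2377/(-2607) + 1663/3158 = 2377*(-1/2607) + 1663*(1/3158) = -2377/2607 + 1663/3158 = -3171125/8232906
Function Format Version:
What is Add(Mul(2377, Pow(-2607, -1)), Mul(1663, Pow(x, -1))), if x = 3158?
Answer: Rational(-3171125, 8232906) ≈ -0.38518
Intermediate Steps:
Add(Mul(2377, Pow(-2607, -1)), Mul(1663, Pow(x, -1))) = Add(Mul(2377, Pow(-2607, -1)), Mul(1663, Pow(3158, -1))) = Add(Mul(2377, Rational(-1, 2607)), Mul(1663, Rational(1, 3158))) = Add(Rational(-2377, 2607), Rational(1663, 3158)) = Rational(-3171125, 8232906)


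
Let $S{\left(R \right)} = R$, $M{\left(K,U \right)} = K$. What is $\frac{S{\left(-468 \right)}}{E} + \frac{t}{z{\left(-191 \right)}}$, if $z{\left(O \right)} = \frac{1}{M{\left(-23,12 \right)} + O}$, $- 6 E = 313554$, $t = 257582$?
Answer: $- \frac{2880649235464}{52259} \approx -5.5123 \cdot 10^{7}$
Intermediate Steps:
$E = -52259$ ($E = \left(- \frac{1}{6}\right) 313554 = -52259$)
$z{\left(O \right)} = \frac{1}{-23 + O}$
$\frac{S{\left(-468 \right)}}{E} + \frac{t}{z{\left(-191 \right)}} = - \frac{468}{-52259} + \frac{257582}{\frac{1}{-23 - 191}} = \left(-468\right) \left(- \frac{1}{52259}\right) + \frac{257582}{\frac{1}{-214}} = \frac{468}{52259} + \frac{257582}{- \frac{1}{214}} = \frac{468}{52259} + 257582 \left(-214\right) = \frac{468}{52259} - 55122548 = - \frac{2880649235464}{52259}$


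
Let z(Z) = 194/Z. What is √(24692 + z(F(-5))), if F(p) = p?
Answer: √616330/5 ≈ 157.01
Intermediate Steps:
√(24692 + z(F(-5))) = √(24692 + 194/(-5)) = √(24692 + 194*(-⅕)) = √(24692 - 194/5) = √(123266/5) = √616330/5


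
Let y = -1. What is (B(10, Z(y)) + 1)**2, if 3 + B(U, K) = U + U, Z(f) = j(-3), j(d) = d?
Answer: 324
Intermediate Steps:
Z(f) = -3
B(U, K) = -3 + 2*U (B(U, K) = -3 + (U + U) = -3 + 2*U)
(B(10, Z(y)) + 1)**2 = ((-3 + 2*10) + 1)**2 = ((-3 + 20) + 1)**2 = (17 + 1)**2 = 18**2 = 324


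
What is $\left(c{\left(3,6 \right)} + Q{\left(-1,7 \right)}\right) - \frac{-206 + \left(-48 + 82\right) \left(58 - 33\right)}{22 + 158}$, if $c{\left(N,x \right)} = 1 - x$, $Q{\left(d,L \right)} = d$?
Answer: $- \frac{431}{45} \approx -9.5778$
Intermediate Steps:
$\left(c{\left(3,6 \right)} + Q{\left(-1,7 \right)}\right) - \frac{-206 + \left(-48 + 82\right) \left(58 - 33\right)}{22 + 158} = \left(\left(1 - 6\right) - 1\right) - \frac{-206 + \left(-48 + 82\right) \left(58 - 33\right)}{22 + 158} = \left(\left(1 - 6\right) - 1\right) - \frac{-206 + 34 \cdot 25}{180} = \left(-5 - 1\right) - \left(-206 + 850\right) \frac{1}{180} = -6 - 644 \cdot \frac{1}{180} = -6 - \frac{161}{45} = - \frac{431}{45}$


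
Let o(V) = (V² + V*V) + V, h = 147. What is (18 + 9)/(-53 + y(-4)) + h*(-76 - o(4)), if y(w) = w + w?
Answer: -1004331/61 ≈ -16464.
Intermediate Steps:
y(w) = 2*w
o(V) = V + 2*V² (o(V) = (V² + V²) + V = 2*V² + V = V + 2*V²)
(18 + 9)/(-53 + y(-4)) + h*(-76 - o(4)) = (18 + 9)/(-53 + 2*(-4)) + 147*(-76 - 4*(1 + 2*4)) = 27/(-53 - 8) + 147*(-76 - 4*(1 + 8)) = 27/(-61) + 147*(-76 - 4*9) = 27*(-1/61) + 147*(-76 - 1*36) = -27/61 + 147*(-76 - 36) = -27/61 + 147*(-112) = -27/61 - 16464 = -1004331/61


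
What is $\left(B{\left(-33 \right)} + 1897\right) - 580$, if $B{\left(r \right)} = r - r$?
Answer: $1317$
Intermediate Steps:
$B{\left(r \right)} = 0$
$\left(B{\left(-33 \right)} + 1897\right) - 580 = \left(0 + 1897\right) - 580 = 1897 - 580 = 1317$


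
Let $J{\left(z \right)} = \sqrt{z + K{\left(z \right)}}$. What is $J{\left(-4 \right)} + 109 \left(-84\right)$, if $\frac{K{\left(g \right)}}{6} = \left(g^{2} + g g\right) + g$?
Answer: $-9156 + 2 \sqrt{41} \approx -9143.2$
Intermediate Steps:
$K{\left(g \right)} = 6 g + 12 g^{2}$ ($K{\left(g \right)} = 6 \left(\left(g^{2} + g g\right) + g\right) = 6 \left(\left(g^{2} + g^{2}\right) + g\right) = 6 \left(2 g^{2} + g\right) = 6 \left(g + 2 g^{2}\right) = 6 g + 12 g^{2}$)
$J{\left(z \right)} = \sqrt{z + 6 z \left(1 + 2 z\right)}$
$J{\left(-4 \right)} + 109 \left(-84\right) = \sqrt{- 4 \left(7 + 12 \left(-4\right)\right)} + 109 \left(-84\right) = \sqrt{- 4 \left(7 - 48\right)} - 9156 = \sqrt{\left(-4\right) \left(-41\right)} - 9156 = \sqrt{164} - 9156 = 2 \sqrt{41} - 9156 = -9156 + 2 \sqrt{41}$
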